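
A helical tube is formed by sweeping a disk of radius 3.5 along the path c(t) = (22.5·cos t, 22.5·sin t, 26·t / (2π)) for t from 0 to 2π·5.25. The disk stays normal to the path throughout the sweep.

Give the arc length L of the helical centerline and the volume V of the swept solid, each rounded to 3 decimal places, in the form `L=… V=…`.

2πR = 2π·22.5 = 141.371669
per-turn = √(141.371669² + 26²) = √(19985.9489 + 676) = √20661.9489 = 143.742648
L = 5.25 × 143.742648 = 754.648903
V = π·3.5² × L = 38.484510 × 754.648903 = 29042.293261

L=754.649 V=29042.293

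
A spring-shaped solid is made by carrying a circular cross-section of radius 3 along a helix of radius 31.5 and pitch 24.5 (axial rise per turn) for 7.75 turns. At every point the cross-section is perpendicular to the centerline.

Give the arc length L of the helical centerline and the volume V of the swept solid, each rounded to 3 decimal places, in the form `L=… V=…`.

2πR = 2π·31.5 = 197.920337
per-turn = √(197.920337² + 24.5²) = √(39172.4599 + 600.25) = √39772.7099 = 199.430965
L = 7.75 × 199.430965 = 1545.589980
V = π·3² × L = 28.274334 × 1545.589980 = 43700.527141

L=1545.590 V=43700.527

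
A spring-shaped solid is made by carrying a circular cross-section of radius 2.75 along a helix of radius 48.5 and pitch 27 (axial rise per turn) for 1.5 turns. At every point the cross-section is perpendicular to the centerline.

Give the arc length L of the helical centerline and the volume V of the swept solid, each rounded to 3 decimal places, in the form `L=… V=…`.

L=458.892 V=10902.501

2πR = 2π·48.5 = 304.734487
per-turn = √(304.734487² + 27²) = √(92863.1078 + 729) = √93592.1078 = 305.928272
L = 1.5 × 305.928272 = 458.892408
V = π·2.75² × L = 23.758294 × 458.892408 = 10902.500959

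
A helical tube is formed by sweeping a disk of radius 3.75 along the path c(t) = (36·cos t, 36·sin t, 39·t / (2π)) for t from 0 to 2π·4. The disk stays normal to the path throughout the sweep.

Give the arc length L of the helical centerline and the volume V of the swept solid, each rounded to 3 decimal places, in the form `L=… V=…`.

2πR = 2π·36 = 226.194671
per-turn = √(226.194671² + 39²) = √(51164.0292 + 1521) = √52685.0292 = 229.532196
L = 4 × 229.532196 = 918.128786
V = π·3.75² × L = 44.178647 × 918.128786 = 40561.687248

L=918.129 V=40561.687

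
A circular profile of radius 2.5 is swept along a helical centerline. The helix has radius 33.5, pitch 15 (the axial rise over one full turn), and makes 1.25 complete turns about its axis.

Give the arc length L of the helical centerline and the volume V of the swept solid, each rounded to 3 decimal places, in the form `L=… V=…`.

2πR = 2π·33.5 = 210.486708
per-turn = √(210.486708² + 15²) = √(44304.6542 + 225) = √44529.6542 = 211.020506
L = 1.25 × 211.020506 = 263.775633
V = π·2.5² × L = 19.634954 × 263.775633 = 5179.222445

L=263.776 V=5179.222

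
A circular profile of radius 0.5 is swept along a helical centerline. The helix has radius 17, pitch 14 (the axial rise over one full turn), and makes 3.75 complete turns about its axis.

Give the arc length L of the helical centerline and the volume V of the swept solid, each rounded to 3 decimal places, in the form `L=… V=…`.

2πR = 2π·17 = 106.814150
per-turn = √(106.814150² + 14²) = √(11409.2627 + 196) = √11605.2627 = 107.727725
L = 3.75 × 107.727725 = 403.978968
V = π·0.5² × L = 0.785398 × 403.978968 = 317.284339

L=403.979 V=317.284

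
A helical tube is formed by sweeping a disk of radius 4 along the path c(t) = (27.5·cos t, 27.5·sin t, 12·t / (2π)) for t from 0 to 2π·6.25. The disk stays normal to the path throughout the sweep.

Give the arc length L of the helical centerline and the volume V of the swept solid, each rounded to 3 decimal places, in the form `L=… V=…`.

L=1082.524 V=54413.576

2πR = 2π·27.5 = 172.787596
per-turn = √(172.787596² + 12²) = √(29855.5533 + 144) = √29999.5533 = 173.203791
L = 6.25 × 173.203791 = 1082.523695
V = π·4² × L = 50.265482 × 1082.523695 = 54413.575825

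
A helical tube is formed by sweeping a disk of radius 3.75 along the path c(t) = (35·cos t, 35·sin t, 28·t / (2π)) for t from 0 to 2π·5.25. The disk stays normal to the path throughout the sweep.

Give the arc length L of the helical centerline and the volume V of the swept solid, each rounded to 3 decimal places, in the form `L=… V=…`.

L=1163.856 V=51417.582

2πR = 2π·35 = 219.911486
per-turn = √(219.911486² + 28²) = √(48361.0616 + 784) = √49145.0616 = 221.686855
L = 5.25 × 221.686855 = 1163.855987
V = π·3.75² × L = 44.178647 × 1163.855987 = 51417.582466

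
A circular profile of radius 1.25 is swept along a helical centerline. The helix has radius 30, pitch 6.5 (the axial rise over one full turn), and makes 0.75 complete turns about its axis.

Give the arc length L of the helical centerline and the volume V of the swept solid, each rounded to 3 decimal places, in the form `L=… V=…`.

L=141.456 V=694.369

2πR = 2π·30 = 188.495559
per-turn = √(188.495559² + 6.5²) = √(35530.5758 + 42.25) = √35572.8258 = 188.607598
L = 0.75 × 188.607598 = 141.455698
V = π·1.25² × L = 4.908739 × 141.455698 = 694.369035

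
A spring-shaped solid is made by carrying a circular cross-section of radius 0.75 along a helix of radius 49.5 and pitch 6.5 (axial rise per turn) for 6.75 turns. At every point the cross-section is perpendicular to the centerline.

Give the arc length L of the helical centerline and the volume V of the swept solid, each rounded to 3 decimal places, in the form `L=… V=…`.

2πR = 2π·49.5 = 311.017673
per-turn = √(311.017673² + 6.5²) = √(96731.9927 + 42.25) = √96774.2427 = 311.085587
L = 6.75 × 311.085587 = 2099.827715
V = π·0.75² × L = 1.767146 × 2099.827715 = 3710.701870

L=2099.828 V=3710.702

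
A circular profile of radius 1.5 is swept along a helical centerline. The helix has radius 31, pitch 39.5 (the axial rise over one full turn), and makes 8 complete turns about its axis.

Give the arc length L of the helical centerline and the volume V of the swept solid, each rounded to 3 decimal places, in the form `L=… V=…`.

2πR = 2π·31 = 194.778745
per-turn = √(194.778745² + 39.5²) = √(37938.7593 + 1560.25) = √39499.0093 = 198.743577
L = 8 × 198.743577 = 1589.948614
V = π·1.5² × L = 7.068583 × 1589.948614 = 11238.684495

L=1589.949 V=11238.684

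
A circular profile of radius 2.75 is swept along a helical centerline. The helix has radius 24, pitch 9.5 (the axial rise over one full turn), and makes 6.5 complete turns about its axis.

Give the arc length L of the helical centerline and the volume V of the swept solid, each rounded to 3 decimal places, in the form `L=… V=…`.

L=982.120 V=23333.498

2πR = 2π·24 = 150.796447
per-turn = √(150.796447² + 9.5²) = √(22739.5685 + 90.25) = √22829.8185 = 151.095395
L = 6.5 × 151.095395 = 982.120071
V = π·2.75² × L = 23.758294 × 982.120071 = 23333.497818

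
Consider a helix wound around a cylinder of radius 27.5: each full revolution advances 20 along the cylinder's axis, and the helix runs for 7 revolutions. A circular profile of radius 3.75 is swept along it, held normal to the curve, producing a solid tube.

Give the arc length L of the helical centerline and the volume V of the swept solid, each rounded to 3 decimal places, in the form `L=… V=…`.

2πR = 2π·27.5 = 172.787596
per-turn = √(172.787596² + 20²) = √(29855.5533 + 400) = √30255.5533 = 173.941235
L = 7 × 173.941235 = 1217.588647
V = π·3.75² × L = 44.178647 × 1217.588647 = 53791.418634

L=1217.589 V=53791.419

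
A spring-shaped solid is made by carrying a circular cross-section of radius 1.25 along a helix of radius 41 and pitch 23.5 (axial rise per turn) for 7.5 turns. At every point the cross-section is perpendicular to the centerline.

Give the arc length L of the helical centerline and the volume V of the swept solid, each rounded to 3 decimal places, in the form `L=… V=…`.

2πR = 2π·41 = 257.610598
per-turn = √(257.610598² + 23.5²) = √(66363.2200 + 552.25) = √66915.4700 = 258.680247
L = 7.5 × 258.680247 = 1940.101850
V = π·1.25² × L = 4.908739 × 1940.101850 = 9523.452685

L=1940.102 V=9523.453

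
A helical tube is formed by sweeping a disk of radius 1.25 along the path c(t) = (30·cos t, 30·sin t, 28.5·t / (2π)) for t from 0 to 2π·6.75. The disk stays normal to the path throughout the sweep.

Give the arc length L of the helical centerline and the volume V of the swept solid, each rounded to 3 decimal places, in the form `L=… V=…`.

2πR = 2π·30 = 188.495559
per-turn = √(188.495559² + 28.5²) = √(35530.5758 + 812.25) = √36342.8258 = 190.637944
L = 6.75 × 190.637944 = 1286.806125
V = π·1.25² × L = 4.908739 × 1286.806125 = 6316.594794

L=1286.806 V=6316.595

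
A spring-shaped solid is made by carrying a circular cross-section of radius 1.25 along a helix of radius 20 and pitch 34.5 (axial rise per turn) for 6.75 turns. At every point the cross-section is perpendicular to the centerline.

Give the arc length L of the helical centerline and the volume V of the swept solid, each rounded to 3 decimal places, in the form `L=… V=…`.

2πR = 2π·20 = 125.663706
per-turn = √(125.663706² + 34.5²) = √(15791.3670 + 1190.25) = √16981.6170 = 130.313534
L = 6.75 × 130.313534 = 879.616352
V = π·1.25² × L = 4.908739 × 879.616352 = 4317.806670

L=879.616 V=4317.807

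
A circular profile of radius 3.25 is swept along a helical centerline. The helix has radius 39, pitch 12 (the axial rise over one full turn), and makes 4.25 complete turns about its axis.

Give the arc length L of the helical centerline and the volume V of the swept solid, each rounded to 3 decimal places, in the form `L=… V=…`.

2πR = 2π·39 = 245.044227
per-turn = √(245.044227² + 12²) = √(60046.6732 + 144) = √60190.6732 = 245.337876
L = 4.25 × 245.337876 = 1042.685971
V = π·3.25² × L = 33.183072 × 1042.685971 = 34599.524072

L=1042.686 V=34599.524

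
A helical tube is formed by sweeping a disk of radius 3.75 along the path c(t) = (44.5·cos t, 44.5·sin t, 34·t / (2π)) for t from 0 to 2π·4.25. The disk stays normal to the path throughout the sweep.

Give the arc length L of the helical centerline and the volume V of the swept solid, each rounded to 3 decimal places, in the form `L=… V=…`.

L=1197.061 V=52884.530

2πR = 2π·44.5 = 279.601746
per-turn = √(279.601746² + 34²) = √(78177.1365 + 1156) = √79333.1365 = 281.661386
L = 4.25 × 281.661386 = 1197.060891
V = π·3.75² × L = 44.178647 × 1197.060891 = 52884.530182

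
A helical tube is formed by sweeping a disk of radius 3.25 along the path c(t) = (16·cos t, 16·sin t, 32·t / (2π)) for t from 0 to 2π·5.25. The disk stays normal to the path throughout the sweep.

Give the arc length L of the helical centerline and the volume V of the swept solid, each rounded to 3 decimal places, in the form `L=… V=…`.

L=553.881 V=18379.460

2πR = 2π·16 = 100.530965
per-turn = √(100.530965² + 32²) = √(10106.4749 + 1024) = √11130.4749 = 105.501066
L = 5.25 × 105.501066 = 553.880596
V = π·3.25² × L = 33.183072 × 553.880596 = 18379.459920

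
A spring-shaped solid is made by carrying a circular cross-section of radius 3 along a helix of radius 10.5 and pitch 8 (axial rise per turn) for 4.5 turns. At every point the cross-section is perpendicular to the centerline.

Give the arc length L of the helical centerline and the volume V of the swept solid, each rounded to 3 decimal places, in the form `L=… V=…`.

L=299.055 V=8455.588

2πR = 2π·10.5 = 65.973446
per-turn = √(65.973446² + 8²) = √(4352.4955 + 64) = √4416.4955 = 66.456719
L = 4.5 × 66.456719 = 299.055237
V = π·3² × L = 28.274334 × 299.055237 = 8455.587617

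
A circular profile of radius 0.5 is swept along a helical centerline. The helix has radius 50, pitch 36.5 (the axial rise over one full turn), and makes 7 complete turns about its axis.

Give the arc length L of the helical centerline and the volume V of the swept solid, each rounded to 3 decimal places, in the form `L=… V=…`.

L=2213.907 V=1738.799

2πR = 2π·50 = 314.159265
per-turn = √(314.159265² + 36.5²) = √(98696.0440 + 1332.25) = √100028.2940 = 316.272500
L = 7 × 316.272500 = 2213.907497
V = π·0.5² × L = 0.785398 × 2213.907497 = 1738.798882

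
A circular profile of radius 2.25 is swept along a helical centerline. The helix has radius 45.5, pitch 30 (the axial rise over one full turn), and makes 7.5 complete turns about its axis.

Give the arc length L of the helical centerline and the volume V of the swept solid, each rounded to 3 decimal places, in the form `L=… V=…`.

2πR = 2π·45.5 = 285.884931
per-turn = √(285.884931² + 30²) = √(81730.1940 + 900) = √82630.1940 = 287.454682
L = 7.5 × 287.454682 = 2155.910113
V = π·2.25² × L = 15.904313 × 2155.910113 = 34288.268824

L=2155.910 V=34288.269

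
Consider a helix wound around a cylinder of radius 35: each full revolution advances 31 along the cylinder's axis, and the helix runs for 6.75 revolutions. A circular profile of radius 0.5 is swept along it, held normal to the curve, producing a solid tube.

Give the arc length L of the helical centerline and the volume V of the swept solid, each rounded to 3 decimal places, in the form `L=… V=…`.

2πR = 2π·35 = 219.911486
per-turn = √(219.911486² + 31²) = √(48361.0616 + 961) = √49322.0616 = 222.085708
L = 6.75 × 222.085708 = 1499.078527
V = π·0.5² × L = 0.785398 × 1499.078527 = 1177.373522

L=1499.079 V=1177.374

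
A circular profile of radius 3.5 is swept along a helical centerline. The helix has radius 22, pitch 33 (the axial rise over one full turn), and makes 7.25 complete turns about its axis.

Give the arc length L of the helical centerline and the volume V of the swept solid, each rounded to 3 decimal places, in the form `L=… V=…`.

L=1030.331 V=39651.773

2πR = 2π·22 = 138.230077
per-turn = √(138.230077² + 33²) = √(19107.5541 + 1089) = √20196.5541 = 142.114581
L = 7.25 × 142.114581 = 1030.330712
V = π·3.5² × L = 38.484510 × 1030.330712 = 39651.772593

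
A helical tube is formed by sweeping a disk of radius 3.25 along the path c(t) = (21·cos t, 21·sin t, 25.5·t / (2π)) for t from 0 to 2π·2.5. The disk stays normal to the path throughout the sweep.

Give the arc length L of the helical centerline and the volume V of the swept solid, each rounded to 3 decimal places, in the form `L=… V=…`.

2πR = 2π·21 = 131.946891
per-turn = √(131.946891² + 25.5²) = √(17409.9822 + 650.25) = √18060.2322 = 134.388363
L = 2.5 × 134.388363 = 335.970908
V = π·3.25² × L = 33.183072 × 335.970908 = 11148.546966

L=335.971 V=11148.547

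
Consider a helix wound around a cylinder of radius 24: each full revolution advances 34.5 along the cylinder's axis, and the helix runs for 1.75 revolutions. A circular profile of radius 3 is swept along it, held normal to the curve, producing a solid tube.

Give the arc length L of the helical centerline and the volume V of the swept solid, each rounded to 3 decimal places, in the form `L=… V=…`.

2πR = 2π·24 = 150.796447
per-turn = √(150.796447² + 34.5²) = √(22739.5685 + 1190.25) = √23929.8185 = 154.692658
L = 1.75 × 154.692658 = 270.712152
V = π·3² × L = 28.274334 × 270.712152 = 7654.205774

L=270.712 V=7654.206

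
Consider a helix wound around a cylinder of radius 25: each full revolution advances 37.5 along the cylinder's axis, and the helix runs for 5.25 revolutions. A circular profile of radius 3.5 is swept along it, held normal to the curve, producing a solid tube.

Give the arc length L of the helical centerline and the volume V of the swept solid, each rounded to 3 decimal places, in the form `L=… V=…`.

2πR = 2π·25 = 157.079633
per-turn = √(157.079633² + 37.5²) = √(24674.0110 + 1406.25) = √26080.2610 = 161.493842
L = 5.25 × 161.493842 = 847.842670
V = π·3.5² × L = 38.484510 × 847.842670 = 32628.809736

L=847.843 V=32628.810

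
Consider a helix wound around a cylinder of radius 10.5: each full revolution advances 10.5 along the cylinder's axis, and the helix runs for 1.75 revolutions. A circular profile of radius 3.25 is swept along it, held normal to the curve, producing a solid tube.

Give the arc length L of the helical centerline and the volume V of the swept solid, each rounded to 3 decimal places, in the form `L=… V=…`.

2πR = 2π·10.5 = 65.973446
per-turn = √(65.973446² + 10.5²) = √(4352.4955 + 110.25) = √4462.7455 = 66.803784
L = 1.75 × 66.803784 = 116.906622
V = π·3.25² × L = 33.183072 × 116.906622 = 3879.320895

L=116.907 V=3879.321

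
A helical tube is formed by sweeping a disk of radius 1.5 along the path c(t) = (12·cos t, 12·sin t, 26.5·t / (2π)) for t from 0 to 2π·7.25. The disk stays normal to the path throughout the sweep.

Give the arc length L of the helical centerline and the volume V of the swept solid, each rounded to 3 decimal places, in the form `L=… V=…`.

2πR = 2π·12 = 75.398224
per-turn = √(75.398224² + 26.5²) = √(5684.8921 + 702.25) = √6387.1421 = 79.919598
L = 7.25 × 79.919598 = 579.417085
V = π·1.5² × L = 7.068583 × 579.417085 = 4095.658030

L=579.417 V=4095.658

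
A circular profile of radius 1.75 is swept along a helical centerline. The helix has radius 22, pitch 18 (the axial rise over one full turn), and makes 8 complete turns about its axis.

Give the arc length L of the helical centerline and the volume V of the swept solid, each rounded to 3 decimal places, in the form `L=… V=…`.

L=1115.177 V=10729.259

2πR = 2π·22 = 138.230077
per-turn = √(138.230077² + 18²) = √(19107.5541 + 324) = √19431.5541 = 139.397109
L = 8 × 139.397109 = 1115.176876
V = π·1.75² × L = 9.621128 × 1115.176876 = 10729.258906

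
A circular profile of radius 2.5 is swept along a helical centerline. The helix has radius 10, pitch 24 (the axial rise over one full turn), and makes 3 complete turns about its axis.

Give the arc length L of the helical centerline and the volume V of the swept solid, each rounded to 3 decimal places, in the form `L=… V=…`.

2πR = 2π·10 = 62.831853
per-turn = √(62.831853² + 24²) = √(3947.8418 + 576) = √4523.8418 = 67.259511
L = 3 × 67.259511 = 201.778532
V = π·2.5² × L = 19.634954 × 201.778532 = 3961.912205

L=201.779 V=3961.912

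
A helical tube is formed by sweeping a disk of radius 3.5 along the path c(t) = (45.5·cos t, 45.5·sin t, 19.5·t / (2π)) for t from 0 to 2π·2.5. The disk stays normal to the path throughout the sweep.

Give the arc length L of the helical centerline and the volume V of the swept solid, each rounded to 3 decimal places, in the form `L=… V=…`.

2πR = 2π·45.5 = 285.884931
per-turn = √(285.884931² + 19.5²) = √(81730.1940 + 380.25) = √82110.4440 = 286.549200
L = 2.5 × 286.549200 = 716.373000
V = π·3.5² × L = 38.484510 × 716.373000 = 27569.263891

L=716.373 V=27569.264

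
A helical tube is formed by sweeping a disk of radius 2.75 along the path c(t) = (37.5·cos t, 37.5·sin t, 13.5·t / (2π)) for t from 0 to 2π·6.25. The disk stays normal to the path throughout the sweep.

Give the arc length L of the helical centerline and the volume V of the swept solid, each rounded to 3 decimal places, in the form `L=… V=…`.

L=1475.037 V=35044.357

2πR = 2π·37.5 = 235.619449
per-turn = √(235.619449² + 13.5²) = √(55516.5248 + 182.25) = √55698.7748 = 236.005879
L = 6.25 × 236.005879 = 1475.036742
V = π·2.75² × L = 23.758294 × 1475.036742 = 35044.357220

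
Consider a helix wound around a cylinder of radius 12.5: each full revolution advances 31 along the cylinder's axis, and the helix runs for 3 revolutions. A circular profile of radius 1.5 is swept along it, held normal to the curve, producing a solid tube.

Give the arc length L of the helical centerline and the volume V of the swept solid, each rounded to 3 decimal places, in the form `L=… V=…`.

L=253.309 V=1790.537

2πR = 2π·12.5 = 78.539816
per-turn = √(78.539816² + 31²) = √(6168.5028 + 961) = √7129.5028 = 84.436383
L = 3 × 84.436383 = 253.309149
V = π·1.5² × L = 7.068583 × 253.309149 = 1790.536861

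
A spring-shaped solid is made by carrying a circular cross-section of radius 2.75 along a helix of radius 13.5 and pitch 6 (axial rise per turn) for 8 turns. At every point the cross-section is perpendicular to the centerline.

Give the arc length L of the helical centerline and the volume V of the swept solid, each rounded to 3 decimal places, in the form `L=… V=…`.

L=680.280 V=16162.282

2πR = 2π·13.5 = 84.823002
per-turn = √(84.823002² + 6²) = √(7194.9416 + 36) = √7230.9416 = 85.034943
L = 8 × 85.034943 = 680.279548
V = π·2.75² × L = 23.758294 × 680.279548 = 16162.281796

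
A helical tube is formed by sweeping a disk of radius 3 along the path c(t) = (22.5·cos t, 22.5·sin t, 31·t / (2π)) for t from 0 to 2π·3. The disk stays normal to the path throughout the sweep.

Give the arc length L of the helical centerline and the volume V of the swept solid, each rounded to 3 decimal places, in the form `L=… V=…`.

L=434.192 V=12276.485

2πR = 2π·22.5 = 141.371669
per-turn = √(141.371669² + 31²) = √(19985.9489 + 961) = √20946.9489 = 144.730608
L = 3 × 144.730608 = 434.191824
V = π·3² × L = 28.274334 × 434.191824 = 12276.484607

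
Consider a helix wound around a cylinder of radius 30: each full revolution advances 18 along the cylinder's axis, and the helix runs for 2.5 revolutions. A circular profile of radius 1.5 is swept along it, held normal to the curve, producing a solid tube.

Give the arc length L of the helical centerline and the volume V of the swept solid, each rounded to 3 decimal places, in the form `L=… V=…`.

2πR = 2π·30 = 188.495559
per-turn = √(188.495559² + 18²) = √(35530.5758 + 324) = √35854.5758 = 189.353046
L = 2.5 × 189.353046 = 473.382614
V = π·1.5² × L = 7.068583 × 473.382614 = 3346.144519

L=473.383 V=3346.145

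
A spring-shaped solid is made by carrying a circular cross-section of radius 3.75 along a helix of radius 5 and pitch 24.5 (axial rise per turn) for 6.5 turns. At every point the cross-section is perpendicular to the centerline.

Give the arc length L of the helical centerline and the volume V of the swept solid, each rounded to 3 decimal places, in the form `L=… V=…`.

2πR = 2π·5 = 31.415927
per-turn = √(31.415927² + 24.5²) = √(986.9604 + 600.25) = √1587.2104 = 39.839810
L = 6.5 × 39.839810 = 258.958763
V = π·3.75² × L = 44.178647 × 258.958763 = 11440.447712

L=258.959 V=11440.448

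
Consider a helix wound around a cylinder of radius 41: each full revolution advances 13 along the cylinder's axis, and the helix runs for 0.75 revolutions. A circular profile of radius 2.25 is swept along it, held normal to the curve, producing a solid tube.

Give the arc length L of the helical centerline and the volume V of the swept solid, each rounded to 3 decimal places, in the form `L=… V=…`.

2πR = 2π·41 = 257.610598
per-turn = √(257.610598² + 13²) = √(66363.2200 + 169) = √66532.2200 = 257.938403
L = 0.75 × 257.938403 = 193.453803
V = π·2.25² × L = 15.904313 × 193.453803 = 3076.749791

L=193.454 V=3076.750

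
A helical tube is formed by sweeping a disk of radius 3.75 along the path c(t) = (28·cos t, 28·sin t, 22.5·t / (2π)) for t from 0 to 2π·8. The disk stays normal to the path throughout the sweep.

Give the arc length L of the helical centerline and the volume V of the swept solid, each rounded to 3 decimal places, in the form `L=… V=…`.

2πR = 2π·28 = 175.929189
per-turn = √(175.929189² + 22.5²) = √(30951.0794 + 506.25) = √31457.3294 = 177.362142
L = 8 × 177.362142 = 1418.897136
V = π·3.75² × L = 44.178647 × 1418.897136 = 62684.955249

L=1418.897 V=62684.955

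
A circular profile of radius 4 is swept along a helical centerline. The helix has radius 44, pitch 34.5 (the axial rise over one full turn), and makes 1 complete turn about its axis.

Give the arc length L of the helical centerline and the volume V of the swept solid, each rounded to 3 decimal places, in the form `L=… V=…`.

L=278.604 V=14004.190

2πR = 2π·44 = 276.460154
per-turn = √(276.460154² + 34.5²) = √(76430.2165 + 1190.25) = √77620.4665 = 278.604498
L = 1 × 278.604498 = 278.604498
V = π·4² × L = 50.265482 × 278.604498 = 14004.189523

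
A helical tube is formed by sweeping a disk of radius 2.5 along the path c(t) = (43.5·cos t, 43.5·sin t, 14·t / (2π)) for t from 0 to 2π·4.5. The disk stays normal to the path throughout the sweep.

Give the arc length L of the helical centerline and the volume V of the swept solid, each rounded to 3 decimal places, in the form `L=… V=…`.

2πR = 2π·43.5 = 273.318561
per-turn = √(273.318561² + 14²) = √(74703.0357 + 196) = √74899.0357 = 273.676882
L = 4.5 × 273.676882 = 1231.545969
V = π·2.5² × L = 19.634954 × 1231.545969 = 24181.348550

L=1231.546 V=24181.349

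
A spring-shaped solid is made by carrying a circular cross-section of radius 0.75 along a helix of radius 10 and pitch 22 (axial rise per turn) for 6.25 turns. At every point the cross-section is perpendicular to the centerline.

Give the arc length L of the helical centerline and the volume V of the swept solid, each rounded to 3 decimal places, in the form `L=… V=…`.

2πR = 2π·10 = 62.831853
per-turn = √(62.831853² + 22²) = √(3947.8418 + 484) = √4431.8418 = 66.572079
L = 6.25 × 66.572079 = 416.075496
V = π·0.75² × L = 1.767146 × 416.075496 = 735.266094

L=416.075 V=735.266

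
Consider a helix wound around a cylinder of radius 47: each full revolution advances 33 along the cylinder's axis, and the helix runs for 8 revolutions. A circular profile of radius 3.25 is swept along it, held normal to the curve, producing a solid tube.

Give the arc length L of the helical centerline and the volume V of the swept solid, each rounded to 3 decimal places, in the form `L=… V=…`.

L=2377.183 V=78882.220

2πR = 2π·47 = 295.309709
per-turn = √(295.309709² + 33²) = √(87207.8245 + 1089) = √88296.8245 = 297.147816
L = 8 × 297.147816 = 2377.182527
V = π·3.25² × L = 33.183072 × 2377.182527 = 78882.219914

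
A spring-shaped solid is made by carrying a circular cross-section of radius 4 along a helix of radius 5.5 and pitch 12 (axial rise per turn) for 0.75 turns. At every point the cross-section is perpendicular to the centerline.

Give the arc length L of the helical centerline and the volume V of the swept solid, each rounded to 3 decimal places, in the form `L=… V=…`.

L=27.436 V=1379.098

2πR = 2π·5.5 = 34.557519
per-turn = √(34.557519² + 12²) = √(1194.2221 + 144) = √1338.2221 = 36.581719
L = 0.75 × 36.581719 = 27.436289
V = π·4² × L = 50.265482 × 27.436289 = 1379.098299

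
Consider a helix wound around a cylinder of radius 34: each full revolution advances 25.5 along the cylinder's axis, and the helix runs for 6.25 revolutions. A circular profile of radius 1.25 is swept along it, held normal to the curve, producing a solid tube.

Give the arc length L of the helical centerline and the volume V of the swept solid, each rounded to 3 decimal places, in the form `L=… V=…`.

2πR = 2π·34 = 213.628300
per-turn = √(213.628300² + 25.5²) = √(45637.0508 + 650.25) = √46287.3008 = 215.144837
L = 6.25 × 215.144837 = 1344.655229
V = π·1.25² × L = 4.908739 × 1344.655229 = 6600.560922

L=1344.655 V=6600.561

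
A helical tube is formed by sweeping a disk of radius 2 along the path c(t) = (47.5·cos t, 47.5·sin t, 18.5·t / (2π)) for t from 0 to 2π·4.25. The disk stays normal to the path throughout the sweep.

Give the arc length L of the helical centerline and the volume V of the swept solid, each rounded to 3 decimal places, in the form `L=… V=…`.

L=1270.853 V=15970.004

2πR = 2π·47.5 = 298.451302
per-turn = √(298.451302² + 18.5²) = √(89073.1797 + 342.25) = √89415.4297 = 299.024129
L = 4.25 × 299.024129 = 1270.852548
V = π·2² × L = 12.566371 × 1270.852548 = 15970.004117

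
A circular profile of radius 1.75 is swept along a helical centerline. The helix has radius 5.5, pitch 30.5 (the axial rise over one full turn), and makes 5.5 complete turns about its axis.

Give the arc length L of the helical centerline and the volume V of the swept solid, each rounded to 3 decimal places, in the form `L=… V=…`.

2πR = 2π·5.5 = 34.557519
per-turn = √(34.557519² + 30.5²) = √(1194.2221 + 930.25) = √2124.4721 = 46.091996
L = 5.5 × 46.091996 = 253.505980
V = π·1.75² × L = 9.621128 × 253.505980 = 2439.013358

L=253.506 V=2439.013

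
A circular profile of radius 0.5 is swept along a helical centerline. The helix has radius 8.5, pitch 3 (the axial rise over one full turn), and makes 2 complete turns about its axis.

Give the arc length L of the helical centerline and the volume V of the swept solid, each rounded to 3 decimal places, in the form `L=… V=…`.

L=106.983 V=84.024

2πR = 2π·8.5 = 53.407075
per-turn = √(53.407075² + 3²) = √(2852.3157 + 9) = √2861.3157 = 53.491267
L = 2 × 53.491267 = 106.982534
V = π·0.5² × L = 0.785398 × 106.982534 = 84.023886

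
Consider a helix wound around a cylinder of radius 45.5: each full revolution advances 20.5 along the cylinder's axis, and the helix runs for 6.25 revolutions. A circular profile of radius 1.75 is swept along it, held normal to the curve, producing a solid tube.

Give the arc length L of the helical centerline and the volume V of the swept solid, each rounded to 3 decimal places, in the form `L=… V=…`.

2πR = 2π·45.5 = 285.884931
per-turn = √(285.884931² + 20.5²) = √(81730.1940 + 420.25) = √82150.4440 = 286.618988
L = 6.25 × 286.618988 = 1791.368672
V = π·1.75² × L = 9.621128 × 1791.368672 = 17234.986400

L=1791.369 V=17234.986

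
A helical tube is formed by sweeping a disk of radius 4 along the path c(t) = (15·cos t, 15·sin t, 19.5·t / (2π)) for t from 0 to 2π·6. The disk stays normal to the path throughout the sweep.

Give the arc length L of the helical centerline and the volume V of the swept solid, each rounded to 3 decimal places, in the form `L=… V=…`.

2πR = 2π·15 = 94.247780
per-turn = √(94.247780² + 19.5²) = √(8882.6440 + 380.25) = √9262.8940 = 96.243929
L = 6 × 96.243929 = 577.463577
V = π·4² × L = 50.265482 × 577.463577 = 29026.485292

L=577.464 V=29026.485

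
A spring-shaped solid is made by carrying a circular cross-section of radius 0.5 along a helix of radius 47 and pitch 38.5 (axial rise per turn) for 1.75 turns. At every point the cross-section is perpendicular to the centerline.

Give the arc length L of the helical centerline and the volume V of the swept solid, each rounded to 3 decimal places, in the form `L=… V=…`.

2πR = 2π·47 = 295.309709
per-turn = √(295.309709² + 38.5²) = √(87207.8245 + 1482.25) = √88690.0745 = 297.808788
L = 1.75 × 297.808788 = 521.165380
V = π·0.5² × L = 0.785398 × 521.165380 = 409.322332

L=521.165 V=409.322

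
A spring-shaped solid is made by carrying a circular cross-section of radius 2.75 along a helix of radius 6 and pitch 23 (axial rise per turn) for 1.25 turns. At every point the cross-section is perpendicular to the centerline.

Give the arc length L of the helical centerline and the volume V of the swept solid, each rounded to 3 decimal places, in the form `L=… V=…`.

2πR = 2π·6 = 37.699112
per-turn = √(37.699112² + 23²) = √(1421.2230 + 529) = √1950.2230 = 44.161330
L = 1.25 × 44.161330 = 55.201662
V = π·2.75² × L = 23.758294 × 55.201662 = 1311.497340

L=55.202 V=1311.497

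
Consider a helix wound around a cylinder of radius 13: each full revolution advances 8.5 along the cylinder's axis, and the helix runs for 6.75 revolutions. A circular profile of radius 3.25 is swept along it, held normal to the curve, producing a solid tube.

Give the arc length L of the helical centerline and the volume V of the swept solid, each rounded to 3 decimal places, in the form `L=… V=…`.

2πR = 2π·13 = 81.681409
per-turn = √(81.681409² + 8.5²) = √(6671.8526 + 72.25) = √6744.1026 = 82.122485
L = 6.75 × 82.122485 = 554.326775
V = π·3.25² × L = 33.183072 × 554.326775 = 18394.265513

L=554.327 V=18394.266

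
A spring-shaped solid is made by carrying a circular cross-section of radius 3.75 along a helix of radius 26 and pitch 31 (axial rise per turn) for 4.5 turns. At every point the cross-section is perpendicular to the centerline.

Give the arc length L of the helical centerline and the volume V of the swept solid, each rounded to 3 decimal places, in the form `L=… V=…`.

L=748.252 V=33056.739

2πR = 2π·26 = 163.362818
per-turn = √(163.362818² + 31²) = √(26687.4103 + 961) = √27648.4103 = 166.278111
L = 4.5 × 166.278111 = 748.251501
V = π·3.75² × L = 44.178647 × 748.251501 = 33056.738694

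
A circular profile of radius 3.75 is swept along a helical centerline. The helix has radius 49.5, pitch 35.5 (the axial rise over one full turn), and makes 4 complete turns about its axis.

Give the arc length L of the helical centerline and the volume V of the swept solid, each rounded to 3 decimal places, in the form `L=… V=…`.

2πR = 2π·49.5 = 311.017673
per-turn = √(311.017673² + 35.5²) = √(96731.9927 + 1260.25) = √97992.2427 = 313.037127
L = 4 × 313.037127 = 1252.148507
V = π·3.75² × L = 44.178647 × 1252.148507 = 55318.226499

L=1252.149 V=55318.226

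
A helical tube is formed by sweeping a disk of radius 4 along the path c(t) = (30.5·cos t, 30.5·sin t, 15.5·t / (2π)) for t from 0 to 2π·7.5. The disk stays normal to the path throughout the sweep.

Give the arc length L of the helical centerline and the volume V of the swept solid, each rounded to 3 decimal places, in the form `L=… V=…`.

L=1441.972 V=72481.430

2πR = 2π·30.5 = 191.637152
per-turn = √(191.637152² + 15.5²) = √(36724.7980 + 240.25) = √36965.0480 = 192.262966
L = 7.5 × 192.262966 = 1441.972243
V = π·4² × L = 50.265482 × 1441.972243 = 72481.430469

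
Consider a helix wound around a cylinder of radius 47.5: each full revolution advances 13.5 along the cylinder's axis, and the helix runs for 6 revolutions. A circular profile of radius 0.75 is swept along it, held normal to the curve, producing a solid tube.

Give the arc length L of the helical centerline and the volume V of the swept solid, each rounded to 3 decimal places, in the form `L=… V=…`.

L=1792.539 V=3167.678

2πR = 2π·47.5 = 298.451302
per-turn = √(298.451302² + 13.5²) = √(89073.1797 + 182.25) = √89255.4297 = 298.756472
L = 6 × 298.756472 = 1792.538834
V = π·0.75² × L = 1.767146 × 1792.538834 = 3167.677592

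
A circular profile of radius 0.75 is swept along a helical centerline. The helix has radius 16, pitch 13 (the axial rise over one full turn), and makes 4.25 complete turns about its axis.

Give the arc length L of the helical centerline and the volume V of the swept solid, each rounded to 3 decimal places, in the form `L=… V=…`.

2πR = 2π·16 = 100.530965
per-turn = √(100.530965² + 13²) = √(10106.4749 + 169) = √10275.4749 = 101.368017
L = 4.25 × 101.368017 = 430.814073
V = π·0.75² × L = 1.767146 × 430.814073 = 761.311309

L=430.814 V=761.311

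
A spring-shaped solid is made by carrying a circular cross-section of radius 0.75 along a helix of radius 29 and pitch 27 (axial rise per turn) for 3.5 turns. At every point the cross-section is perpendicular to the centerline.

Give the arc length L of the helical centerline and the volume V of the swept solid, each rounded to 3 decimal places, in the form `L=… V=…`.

2πR = 2π·29 = 182.212374
per-turn = √(182.212374² + 27²) = √(33201.3492 + 729) = √33930.3492 = 184.201925
L = 3.5 × 184.201925 = 644.706738
V = π·0.75² × L = 1.767146 × 644.706738 = 1139.290848

L=644.707 V=1139.291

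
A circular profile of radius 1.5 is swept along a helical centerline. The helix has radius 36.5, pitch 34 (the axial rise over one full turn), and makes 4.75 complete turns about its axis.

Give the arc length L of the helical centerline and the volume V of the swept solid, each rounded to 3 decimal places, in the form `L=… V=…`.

2πR = 2π·36.5 = 229.336264
per-turn = √(229.336264² + 34²) = √(52595.1219 + 1156) = √53751.1219 = 231.842882
L = 4.75 × 231.842882 = 1101.253689
V = π·1.5² × L = 7.068583 × 1101.253689 = 7784.303621

L=1101.254 V=7784.304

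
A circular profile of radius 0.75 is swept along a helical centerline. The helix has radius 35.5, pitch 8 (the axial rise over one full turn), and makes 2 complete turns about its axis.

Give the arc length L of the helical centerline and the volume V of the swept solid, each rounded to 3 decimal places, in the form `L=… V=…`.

L=446.393 V=788.842

2πR = 2π·35.5 = 223.053078
per-turn = √(223.053078² + 8²) = √(49752.6758 + 64) = √49816.6758 = 223.196496
L = 2 × 223.196496 = 446.392992
V = π·0.75² × L = 1.767146 × 446.392992 = 788.841531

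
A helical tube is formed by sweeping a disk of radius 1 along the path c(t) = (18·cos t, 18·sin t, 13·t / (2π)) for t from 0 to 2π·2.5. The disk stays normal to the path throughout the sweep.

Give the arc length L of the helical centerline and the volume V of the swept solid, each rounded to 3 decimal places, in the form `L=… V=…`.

L=284.605 V=894.113

2πR = 2π·18 = 113.097336
per-turn = √(113.097336² + 13²) = √(12791.0073 + 169) = √12960.0073 = 113.842028
L = 2.5 × 113.842028 = 284.605070
V = π·1² × L = 3.141593 × 284.605070 = 894.113196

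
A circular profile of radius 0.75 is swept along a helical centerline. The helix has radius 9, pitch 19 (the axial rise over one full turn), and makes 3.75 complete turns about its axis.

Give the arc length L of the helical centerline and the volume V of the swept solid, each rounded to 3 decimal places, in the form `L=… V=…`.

L=223.707 V=395.323

2πR = 2π·9 = 56.548668
per-turn = √(56.548668² + 19²) = √(3197.7518 + 361) = √3558.7518 = 59.655275
L = 3.75 × 59.655275 = 223.707281
V = π·0.75² × L = 1.767146 × 223.707281 = 395.323397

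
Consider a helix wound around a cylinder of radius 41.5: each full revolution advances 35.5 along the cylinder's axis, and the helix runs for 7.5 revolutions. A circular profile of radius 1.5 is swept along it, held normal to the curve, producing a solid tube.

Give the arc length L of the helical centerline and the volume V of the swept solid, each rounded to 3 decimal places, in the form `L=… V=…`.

L=1973.682 V=13951.139

2πR = 2π·41.5 = 260.752190
per-turn = √(260.752190² + 35.5²) = √(67991.7047 + 1260.25) = √69251.9547 = 263.157661
L = 7.5 × 263.157661 = 1973.682460
V = π·1.5² × L = 7.068583 × 1973.682460 = 13951.139213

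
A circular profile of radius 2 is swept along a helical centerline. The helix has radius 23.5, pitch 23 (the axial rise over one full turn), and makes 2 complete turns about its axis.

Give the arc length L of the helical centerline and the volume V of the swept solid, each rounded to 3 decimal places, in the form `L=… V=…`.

2πR = 2π·23.5 = 147.654855
per-turn = √(147.654855² + 23²) = √(21801.9561 + 529) = √22330.9561 = 149.435458
L = 2 × 149.435458 = 298.870916
V = π·2² × L = 12.566371 × 298.870916 = 3755.722698

L=298.871 V=3755.723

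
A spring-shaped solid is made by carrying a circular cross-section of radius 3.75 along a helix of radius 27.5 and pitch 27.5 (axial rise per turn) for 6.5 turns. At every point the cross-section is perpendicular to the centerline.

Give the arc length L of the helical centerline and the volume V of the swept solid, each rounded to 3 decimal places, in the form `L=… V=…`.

2πR = 2π·27.5 = 172.787596
per-turn = √(172.787596² + 27.5²) = √(29855.5533 + 756.25) = √30611.8033 = 174.962291
L = 6.5 × 174.962291 = 1137.254892
V = π·3.75² × L = 44.178647 × 1137.254892 = 50242.382083

L=1137.255 V=50242.382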